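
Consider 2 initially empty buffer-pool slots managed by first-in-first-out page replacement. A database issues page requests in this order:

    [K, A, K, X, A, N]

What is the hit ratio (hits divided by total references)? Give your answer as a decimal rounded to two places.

K → fault, frames {K}
A → fault, frames {K,A}
K → hit
X → fault, evict K, frames {A,X}
A → hit
N → fault, evict A, frames {X,N}
Hits: 2 of 6 references → 2/6 = 0.3333.

0.33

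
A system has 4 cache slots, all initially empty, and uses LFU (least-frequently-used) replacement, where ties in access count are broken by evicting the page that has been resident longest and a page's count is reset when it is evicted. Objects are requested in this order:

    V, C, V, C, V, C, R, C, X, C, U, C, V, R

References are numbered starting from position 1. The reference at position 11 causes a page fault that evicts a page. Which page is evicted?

pos 1: V → fault, frames [V]
pos 2: C → fault, frames [V, C]
pos 3: V → hit
pos 4: C → hit
pos 5: V → hit
pos 6: C → hit
pos 7: R → fault, frames [V, C, R]
pos 8: C → hit
pos 9: X → fault, frames [V, C, R, X]
pos 10: C → hit
pos 11: U → fault, evict R, frames [V, C, X, U]
At position 11, page R is evicted.

R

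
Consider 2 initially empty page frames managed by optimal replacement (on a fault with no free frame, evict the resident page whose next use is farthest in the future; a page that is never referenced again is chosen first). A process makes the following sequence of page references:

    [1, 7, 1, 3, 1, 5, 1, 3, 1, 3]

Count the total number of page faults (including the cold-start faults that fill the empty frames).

1: miss, frames (1)
7: miss, frames (1 7)
1: hit
3: miss, evict 7, frames (1 3)
1: hit
5: miss, evict 3, frames (1 5)
1: hit
3: miss, evict 5, frames (1 3)
1: hit
3: hit
Page faults: 5.

5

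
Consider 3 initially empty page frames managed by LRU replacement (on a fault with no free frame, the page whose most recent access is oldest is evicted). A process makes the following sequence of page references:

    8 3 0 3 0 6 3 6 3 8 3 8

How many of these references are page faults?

5

8: miss, frames {8}
3: miss, frames {8,3}
0: miss, frames {8,3,0}
3: hit
0: hit
6: miss, evict 8, frames {3,0,6}
3: hit
6: hit
3: hit
8: miss, evict 0, frames {6,3,8}
3: hit
8: hit
Page faults: 5.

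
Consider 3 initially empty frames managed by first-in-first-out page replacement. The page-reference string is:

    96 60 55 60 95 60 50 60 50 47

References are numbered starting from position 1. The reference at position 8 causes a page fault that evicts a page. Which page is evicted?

pos 1: 96 → miss, frames {96}
pos 2: 60 → miss, frames {96,60}
pos 3: 55 → miss, frames {96,60,55}
pos 4: 60 → hit
pos 5: 95 → miss, evict 96, frames {60,55,95}
pos 6: 60 → hit
pos 7: 50 → miss, evict 60, frames {55,95,50}
pos 8: 60 → miss, evict 55, frames {95,50,60}
At position 8, page 55 is evicted.

55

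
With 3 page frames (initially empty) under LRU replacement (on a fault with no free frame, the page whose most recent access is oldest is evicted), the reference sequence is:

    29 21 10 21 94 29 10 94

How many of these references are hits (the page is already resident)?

2

29: miss, frames (29)
21: miss, frames (29 21)
10: miss, frames (29 21 10)
21: hit
94: miss, evict 29, frames (10 21 94)
29: miss, evict 10, frames (21 94 29)
10: miss, evict 21, frames (94 29 10)
94: hit
Hits: 2.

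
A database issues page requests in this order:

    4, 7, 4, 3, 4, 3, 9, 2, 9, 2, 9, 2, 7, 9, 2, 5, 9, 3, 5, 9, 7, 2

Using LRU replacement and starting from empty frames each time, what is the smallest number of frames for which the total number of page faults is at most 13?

f=1: 22 faults
f=2: 15 faults
f=3: 10 faults
f=4: 10 faults
f=5: 6 faults
f=6: 6 faults
Smallest f with faults ≤ 13 is 3.

3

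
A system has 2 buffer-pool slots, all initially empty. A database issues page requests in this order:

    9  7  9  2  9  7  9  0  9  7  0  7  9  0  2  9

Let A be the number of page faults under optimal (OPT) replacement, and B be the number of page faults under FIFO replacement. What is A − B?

-3

Under OPT: F F . F . F . F . F . . F . F . → 8 faults.
Under FIFO: F F . F F F . F F F F . F . F . → 11 faults.
A − B = 8 − 11 = -3.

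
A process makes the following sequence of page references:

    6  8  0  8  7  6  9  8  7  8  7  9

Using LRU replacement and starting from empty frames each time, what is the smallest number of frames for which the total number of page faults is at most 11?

2

f=1: 12 faults
f=2: 9 faults
f=3: 8 faults
f=4: 5 faults
f=5: 5 faults
Smallest f with faults ≤ 11 is 2.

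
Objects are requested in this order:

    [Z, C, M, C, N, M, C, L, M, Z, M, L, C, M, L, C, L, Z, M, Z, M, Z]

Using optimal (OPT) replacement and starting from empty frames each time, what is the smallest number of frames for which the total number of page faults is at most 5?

4

f=1: 22 faults
f=2: 12 faults
f=3: 8 faults
f=4: 5 faults
f=5: 5 faults
Smallest f with faults ≤ 5 is 4.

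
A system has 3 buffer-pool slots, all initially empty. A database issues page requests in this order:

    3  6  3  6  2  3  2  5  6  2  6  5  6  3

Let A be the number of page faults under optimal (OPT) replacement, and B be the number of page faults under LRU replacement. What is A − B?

-1

Under OPT: F F . . F . . F . . . . . F → 5 faults.
Under LRU: F F . . F . . F F . . . . F → 6 faults.
A − B = 5 − 6 = -1.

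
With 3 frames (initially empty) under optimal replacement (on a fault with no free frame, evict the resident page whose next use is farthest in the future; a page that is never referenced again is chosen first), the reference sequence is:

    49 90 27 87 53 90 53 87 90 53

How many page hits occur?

5

49: miss, frames (49)
90: miss, frames (49 90)
27: miss, frames (49 90 27)
87: miss, evict 27, frames (49 90 87)
53: miss, evict 49, frames (90 87 53)
90: hit
53: hit
87: hit
90: hit
53: hit
Hits: 5.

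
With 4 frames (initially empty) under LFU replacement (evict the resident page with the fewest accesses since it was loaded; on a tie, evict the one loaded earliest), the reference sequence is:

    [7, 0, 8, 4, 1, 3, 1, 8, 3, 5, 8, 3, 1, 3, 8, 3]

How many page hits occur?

7 -> fault, frames [7]
0 -> fault, frames [7, 0]
8 -> fault, frames [7, 0, 8]
4 -> fault, frames [7, 0, 8, 4]
1 -> fault, evict 7, frames [0, 8, 4, 1]
3 -> fault, evict 0, frames [8, 4, 1, 3]
1 -> hit
8 -> hit
3 -> hit
5 -> fault, evict 4, frames [8, 1, 3, 5]
8 -> hit
3 -> hit
1 -> hit
3 -> hit
8 -> hit
3 -> hit
Hits: 9.

9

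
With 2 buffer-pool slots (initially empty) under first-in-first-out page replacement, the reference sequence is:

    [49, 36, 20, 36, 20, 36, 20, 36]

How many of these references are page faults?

49 -> fault, frames (49)
36 -> fault, frames (49 36)
20 -> fault, evict 49, frames (36 20)
36 -> hit
20 -> hit
36 -> hit
20 -> hit
36 -> hit
Page faults: 3.

3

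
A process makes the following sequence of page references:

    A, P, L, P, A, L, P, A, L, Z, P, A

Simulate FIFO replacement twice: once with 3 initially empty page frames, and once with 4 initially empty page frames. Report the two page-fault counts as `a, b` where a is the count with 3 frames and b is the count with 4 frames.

5, 4

3 frames: F F F . . . . . . F . F → 5 faults.
4 frames: F F F . . . . . . F . . → 4 faults.
4 < 5: adding a frame reduced faults, as is typical.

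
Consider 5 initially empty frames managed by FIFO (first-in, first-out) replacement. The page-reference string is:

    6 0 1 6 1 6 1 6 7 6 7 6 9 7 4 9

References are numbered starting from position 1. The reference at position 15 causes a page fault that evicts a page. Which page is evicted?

pos 1: 6 -> fault, frames (6)
pos 2: 0 -> fault, frames (6 0)
pos 3: 1 -> fault, frames (6 0 1)
pos 4: 6 -> hit
pos 5: 1 -> hit
pos 6: 6 -> hit
pos 7: 1 -> hit
pos 8: 6 -> hit
pos 9: 7 -> fault, frames (6 0 1 7)
pos 10: 6 -> hit
pos 11: 7 -> hit
pos 12: 6 -> hit
pos 13: 9 -> fault, frames (6 0 1 7 9)
pos 14: 7 -> hit
pos 15: 4 -> fault, evict 6, frames (0 1 7 9 4)
At position 15, page 6 is evicted.

6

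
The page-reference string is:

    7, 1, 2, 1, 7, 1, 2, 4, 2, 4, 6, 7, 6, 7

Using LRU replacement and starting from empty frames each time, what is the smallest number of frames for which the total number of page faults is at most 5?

5

f=1: 14 faults
f=2: 8 faults
f=3: 6 faults
f=4: 6 faults
f=5: 5 faults
Smallest f with faults ≤ 5 is 5.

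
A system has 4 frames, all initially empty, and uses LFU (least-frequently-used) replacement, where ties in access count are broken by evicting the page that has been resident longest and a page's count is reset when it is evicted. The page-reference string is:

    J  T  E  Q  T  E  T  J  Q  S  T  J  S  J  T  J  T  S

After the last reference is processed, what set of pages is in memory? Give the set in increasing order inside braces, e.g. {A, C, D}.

J → miss, frames [J]
T → miss, frames [J, T]
E → miss, frames [J, T, E]
Q → miss, frames [J, T, E, Q]
T → hit
E → hit
T → hit
J → hit
Q → hit
S → miss, evict J, frames [T, E, Q, S]
T → hit
J → miss, evict S, frames [T, E, Q, J]
S → miss, evict J, frames [T, E, Q, S]
J → miss, evict S, frames [T, E, Q, J]
T → hit
J → hit
T → hit
S → miss, evict E, frames [T, Q, J, S]

{J, Q, S, T}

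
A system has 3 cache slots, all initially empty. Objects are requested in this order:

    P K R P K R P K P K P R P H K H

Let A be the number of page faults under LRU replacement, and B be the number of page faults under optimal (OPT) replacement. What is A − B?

1

Under LRU: F F F . . . . . . . . . . F F . → 5 faults.
Under OPT: F F F . . . . . . . . . . F . . → 4 faults.
A − B = 5 − 4 = 1.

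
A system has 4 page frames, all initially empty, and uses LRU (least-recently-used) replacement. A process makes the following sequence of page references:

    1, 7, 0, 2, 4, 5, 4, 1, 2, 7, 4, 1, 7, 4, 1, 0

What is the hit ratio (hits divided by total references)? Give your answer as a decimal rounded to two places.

0.44

1: miss, frames {1}
7: miss, frames {1,7}
0: miss, frames {1,7,0}
2: miss, frames {1,7,0,2}
4: miss, evict 1, frames {7,0,2,4}
5: miss, evict 7, frames {0,2,4,5}
4: hit
1: miss, evict 0, frames {2,5,4,1}
2: hit
7: miss, evict 5, frames {4,1,2,7}
4: hit
1: hit
7: hit
4: hit
1: hit
0: miss, evict 2, frames {7,4,1,0}
Hits: 7 of 16 references → 7/16 = 0.4375.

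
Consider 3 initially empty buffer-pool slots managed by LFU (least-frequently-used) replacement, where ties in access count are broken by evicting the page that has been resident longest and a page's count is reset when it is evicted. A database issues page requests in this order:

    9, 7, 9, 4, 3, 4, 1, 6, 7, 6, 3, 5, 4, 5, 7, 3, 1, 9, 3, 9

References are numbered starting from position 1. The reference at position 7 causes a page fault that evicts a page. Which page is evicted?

3

pos 1: 9: miss, frames (9)
pos 2: 7: miss, frames (9 7)
pos 3: 9: hit
pos 4: 4: miss, frames (9 7 4)
pos 5: 3: miss, evict 7, frames (9 4 3)
pos 6: 4: hit
pos 7: 1: miss, evict 3, frames (9 4 1)
At position 7, page 3 is evicted.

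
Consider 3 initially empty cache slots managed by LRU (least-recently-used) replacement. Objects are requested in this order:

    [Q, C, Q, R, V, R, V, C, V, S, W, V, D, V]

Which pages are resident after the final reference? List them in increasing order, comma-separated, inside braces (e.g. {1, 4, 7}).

Q → miss, frames {Q}
C → miss, frames {Q,C}
Q → hit
R → miss, frames {C,Q,R}
V → miss, evict C, frames {Q,R,V}
R → hit
V → hit
C → miss, evict Q, frames {R,V,C}
V → hit
S → miss, evict R, frames {C,V,S}
W → miss, evict C, frames {V,S,W}
V → hit
D → miss, evict S, frames {W,V,D}
V → hit

{D, V, W}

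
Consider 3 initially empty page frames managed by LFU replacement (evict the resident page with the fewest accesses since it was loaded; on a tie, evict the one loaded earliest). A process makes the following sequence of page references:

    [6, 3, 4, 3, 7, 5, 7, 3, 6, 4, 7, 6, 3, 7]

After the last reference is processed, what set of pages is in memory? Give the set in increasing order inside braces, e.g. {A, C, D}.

{3, 6, 7}

6: fault, frames [6]
3: fault, frames [6, 3]
4: fault, frames [6, 3, 4]
3: hit
7: fault, evict 6, frames [3, 4, 7]
5: fault, evict 4, frames [3, 7, 5]
7: hit
3: hit
6: fault, evict 5, frames [3, 7, 6]
4: fault, evict 6, frames [3, 7, 4]
7: hit
6: fault, evict 4, frames [3, 7, 6]
3: hit
7: hit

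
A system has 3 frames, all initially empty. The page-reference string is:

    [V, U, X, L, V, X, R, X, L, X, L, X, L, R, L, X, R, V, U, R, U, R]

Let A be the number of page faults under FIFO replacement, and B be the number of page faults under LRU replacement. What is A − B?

2

Under FIFO: F F F F F . F F F . . . . . . . . F F F . . → 11 faults.
Under LRU: F F F F F . F . F . . . . . . . . F F . . . → 9 faults.
A − B = 11 − 9 = 2.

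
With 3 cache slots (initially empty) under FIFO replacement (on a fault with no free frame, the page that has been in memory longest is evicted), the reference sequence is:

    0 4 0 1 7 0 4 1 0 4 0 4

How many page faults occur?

0: miss, frames [0]
4: miss, frames [0, 4]
0: hit
1: miss, frames [0, 4, 1]
7: miss, evict 0, frames [4, 1, 7]
0: miss, evict 4, frames [1, 7, 0]
4: miss, evict 1, frames [7, 0, 4]
1: miss, evict 7, frames [0, 4, 1]
0: hit
4: hit
0: hit
4: hit
Page faults: 7.

7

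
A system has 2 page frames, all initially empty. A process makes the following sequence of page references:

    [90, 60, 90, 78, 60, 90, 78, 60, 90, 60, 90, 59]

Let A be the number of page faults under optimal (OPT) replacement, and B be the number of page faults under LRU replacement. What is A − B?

-3

Under OPT: F F . F . F . F . . . F → 6 faults.
Under LRU: F F . F F F F F F . . F → 9 faults.
A − B = 6 − 9 = -3.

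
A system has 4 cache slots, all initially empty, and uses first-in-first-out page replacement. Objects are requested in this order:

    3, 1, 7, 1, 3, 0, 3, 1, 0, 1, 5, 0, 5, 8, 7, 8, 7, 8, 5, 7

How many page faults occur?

6

3 -> miss, frames [3]
1 -> miss, frames [3, 1]
7 -> miss, frames [3, 1, 7]
1 -> hit
3 -> hit
0 -> miss, frames [3, 1, 7, 0]
3 -> hit
1 -> hit
0 -> hit
1 -> hit
5 -> miss, evict 3, frames [1, 7, 0, 5]
0 -> hit
5 -> hit
8 -> miss, evict 1, frames [7, 0, 5, 8]
7 -> hit
8 -> hit
7 -> hit
8 -> hit
5 -> hit
7 -> hit
Page faults: 6.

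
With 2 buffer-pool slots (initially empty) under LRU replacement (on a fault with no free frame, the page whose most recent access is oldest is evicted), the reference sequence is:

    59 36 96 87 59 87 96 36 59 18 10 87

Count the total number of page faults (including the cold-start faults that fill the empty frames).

11

59 → miss, frames {59}
36 → miss, frames {59,36}
96 → miss, evict 59, frames {36,96}
87 → miss, evict 36, frames {96,87}
59 → miss, evict 96, frames {87,59}
87 → hit
96 → miss, evict 59, frames {87,96}
36 → miss, evict 87, frames {96,36}
59 → miss, evict 96, frames {36,59}
18 → miss, evict 36, frames {59,18}
10 → miss, evict 59, frames {18,10}
87 → miss, evict 18, frames {10,87}
Page faults: 11.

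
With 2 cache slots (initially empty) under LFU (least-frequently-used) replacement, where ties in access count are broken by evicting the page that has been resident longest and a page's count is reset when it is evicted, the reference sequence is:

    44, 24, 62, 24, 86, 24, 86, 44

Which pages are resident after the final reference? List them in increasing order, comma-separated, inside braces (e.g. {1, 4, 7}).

{24, 44}

44 → miss, frames [44]
24 → miss, frames [44, 24]
62 → miss, evict 44, frames [24, 62]
24 → hit
86 → miss, evict 62, frames [24, 86]
24 → hit
86 → hit
44 → miss, evict 86, frames [24, 44]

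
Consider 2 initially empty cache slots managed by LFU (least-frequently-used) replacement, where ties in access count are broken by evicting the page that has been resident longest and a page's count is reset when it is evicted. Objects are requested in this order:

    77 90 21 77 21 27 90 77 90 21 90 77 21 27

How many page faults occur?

10

77: fault, frames (77)
90: fault, frames (77 90)
21: fault, evict 77, frames (90 21)
77: fault, evict 90, frames (21 77)
21: hit
27: fault, evict 77, frames (21 27)
90: fault, evict 27, frames (21 90)
77: fault, evict 90, frames (21 77)
90: fault, evict 77, frames (21 90)
21: hit
90: hit
77: fault, evict 90, frames (21 77)
21: hit
27: fault, evict 77, frames (21 27)
Page faults: 10.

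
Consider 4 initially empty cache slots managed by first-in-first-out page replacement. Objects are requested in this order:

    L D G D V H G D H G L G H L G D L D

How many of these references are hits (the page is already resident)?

11

L: fault, frames {L}
D: fault, frames {L,D}
G: fault, frames {L,D,G}
D: hit
V: fault, frames {L,D,G,V}
H: fault, evict L, frames {D,G,V,H}
G: hit
D: hit
H: hit
G: hit
L: fault, evict D, frames {G,V,H,L}
G: hit
H: hit
L: hit
G: hit
D: fault, evict G, frames {V,H,L,D}
L: hit
D: hit
Hits: 11.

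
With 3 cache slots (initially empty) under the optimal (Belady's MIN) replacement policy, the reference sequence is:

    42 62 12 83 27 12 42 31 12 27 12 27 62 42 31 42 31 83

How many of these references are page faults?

9

42: miss, frames {42}
62: miss, frames {42,62}
12: miss, frames {42,62,12}
83: miss, evict 62, frames {42,12,83}
27: miss, evict 83, frames {42,12,27}
12: hit
42: hit
31: miss, evict 42, frames {12,27,31}
12: hit
27: hit
12: hit
27: hit
62: miss, evict 27, frames {12,31,62}
42: miss, evict 62, frames {12,31,42}
31: hit
42: hit
31: hit
83: miss, evict 42, frames {12,31,83}
Page faults: 9.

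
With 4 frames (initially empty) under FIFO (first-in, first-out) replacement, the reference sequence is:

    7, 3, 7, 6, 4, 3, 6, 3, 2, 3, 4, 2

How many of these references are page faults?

5

7: miss, frames [7]
3: miss, frames [7, 3]
7: hit
6: miss, frames [7, 3, 6]
4: miss, frames [7, 3, 6, 4]
3: hit
6: hit
3: hit
2: miss, evict 7, frames [3, 6, 4, 2]
3: hit
4: hit
2: hit
Page faults: 5.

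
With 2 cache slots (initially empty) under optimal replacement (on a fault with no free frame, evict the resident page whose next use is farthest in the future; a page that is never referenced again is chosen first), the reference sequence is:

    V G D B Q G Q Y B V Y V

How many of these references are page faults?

V: miss, frames {V}
G: miss, frames {V,G}
D: miss, evict V, frames {G,D}
B: miss, evict D, frames {G,B}
Q: miss, evict B, frames {G,Q}
G: hit
Q: hit
Y: miss, evict Q, frames {G,Y}
B: miss, evict G, frames {Y,B}
V: miss, evict B, frames {Y,V}
Y: hit
V: hit
Page faults: 8.

8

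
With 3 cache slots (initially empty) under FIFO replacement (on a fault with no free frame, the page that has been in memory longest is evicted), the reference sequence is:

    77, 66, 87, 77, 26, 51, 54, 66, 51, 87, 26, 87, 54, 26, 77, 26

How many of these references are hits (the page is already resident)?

5

77 -> fault, frames (77)
66 -> fault, frames (77 66)
87 -> fault, frames (77 66 87)
77 -> hit
26 -> fault, evict 77, frames (66 87 26)
51 -> fault, evict 66, frames (87 26 51)
54 -> fault, evict 87, frames (26 51 54)
66 -> fault, evict 26, frames (51 54 66)
51 -> hit
87 -> fault, evict 51, frames (54 66 87)
26 -> fault, evict 54, frames (66 87 26)
87 -> hit
54 -> fault, evict 66, frames (87 26 54)
26 -> hit
77 -> fault, evict 87, frames (26 54 77)
26 -> hit
Hits: 5.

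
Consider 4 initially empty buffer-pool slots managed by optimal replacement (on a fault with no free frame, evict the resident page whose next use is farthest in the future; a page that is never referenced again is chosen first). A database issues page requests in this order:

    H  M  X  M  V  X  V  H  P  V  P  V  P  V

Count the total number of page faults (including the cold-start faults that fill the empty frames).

5

H: fault, frames {H}
M: fault, frames {H,M}
X: fault, frames {H,M,X}
M: hit
V: fault, frames {H,M,X,V}
X: hit
V: hit
H: hit
P: fault, evict X, frames {H,M,V,P}
V: hit
P: hit
V: hit
P: hit
V: hit
Page faults: 5.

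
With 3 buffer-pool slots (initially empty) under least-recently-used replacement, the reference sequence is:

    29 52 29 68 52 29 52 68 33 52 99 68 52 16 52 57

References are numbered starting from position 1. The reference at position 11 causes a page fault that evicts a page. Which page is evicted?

68

pos 1: 29 → fault, frames [29]
pos 2: 52 → fault, frames [29, 52]
pos 3: 29 → hit
pos 4: 68 → fault, frames [52, 29, 68]
pos 5: 52 → hit
pos 6: 29 → hit
pos 7: 52 → hit
pos 8: 68 → hit
pos 9: 33 → fault, evict 29, frames [52, 68, 33]
pos 10: 52 → hit
pos 11: 99 → fault, evict 68, frames [33, 52, 99]
At position 11, page 68 is evicted.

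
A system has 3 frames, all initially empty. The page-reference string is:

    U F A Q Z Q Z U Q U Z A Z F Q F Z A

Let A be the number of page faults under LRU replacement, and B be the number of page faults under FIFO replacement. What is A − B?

-1

Under LRU: F F F F F . . F . . . F . F F . . F → 10 faults.
Under FIFO: F F F F F . . F . . . F . F F . F F → 11 faults.
A − B = 10 − 11 = -1.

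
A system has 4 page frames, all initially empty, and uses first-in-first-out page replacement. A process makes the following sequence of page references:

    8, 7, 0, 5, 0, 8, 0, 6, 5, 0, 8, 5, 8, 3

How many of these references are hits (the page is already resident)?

8 -> fault, frames {8}
7 -> fault, frames {8,7}
0 -> fault, frames {8,7,0}
5 -> fault, frames {8,7,0,5}
0 -> hit
8 -> hit
0 -> hit
6 -> fault, evict 8, frames {7,0,5,6}
5 -> hit
0 -> hit
8 -> fault, evict 7, frames {0,5,6,8}
5 -> hit
8 -> hit
3 -> fault, evict 0, frames {5,6,8,3}
Hits: 7.

7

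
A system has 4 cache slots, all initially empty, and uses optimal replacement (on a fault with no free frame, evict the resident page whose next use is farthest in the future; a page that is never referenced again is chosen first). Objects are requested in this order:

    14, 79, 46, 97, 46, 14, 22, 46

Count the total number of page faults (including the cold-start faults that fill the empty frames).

14 -> fault, frames {14}
79 -> fault, frames {14,79}
46 -> fault, frames {14,79,46}
97 -> fault, frames {14,79,46,97}
46 -> hit
14 -> hit
22 -> fault, evict 97, frames {14,79,46,22}
46 -> hit
Page faults: 5.

5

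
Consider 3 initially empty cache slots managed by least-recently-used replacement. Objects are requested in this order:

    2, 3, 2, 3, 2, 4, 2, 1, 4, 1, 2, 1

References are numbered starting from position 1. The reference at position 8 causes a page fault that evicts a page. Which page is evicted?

pos 1: 2 → fault, frames {2}
pos 2: 3 → fault, frames {2,3}
pos 3: 2 → hit
pos 4: 3 → hit
pos 5: 2 → hit
pos 6: 4 → fault, frames {3,2,4}
pos 7: 2 → hit
pos 8: 1 → fault, evict 3, frames {4,2,1}
At position 8, page 3 is evicted.

3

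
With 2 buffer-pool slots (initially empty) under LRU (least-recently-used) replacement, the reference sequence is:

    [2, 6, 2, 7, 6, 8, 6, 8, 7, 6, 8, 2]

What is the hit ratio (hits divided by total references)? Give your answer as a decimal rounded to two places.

0.25

2: fault, frames {2}
6: fault, frames {2,6}
2: hit
7: fault, evict 6, frames {2,7}
6: fault, evict 2, frames {7,6}
8: fault, evict 7, frames {6,8}
6: hit
8: hit
7: fault, evict 6, frames {8,7}
6: fault, evict 8, frames {7,6}
8: fault, evict 7, frames {6,8}
2: fault, evict 6, frames {8,2}
Hits: 3 of 12 references → 3/12 = 0.2500.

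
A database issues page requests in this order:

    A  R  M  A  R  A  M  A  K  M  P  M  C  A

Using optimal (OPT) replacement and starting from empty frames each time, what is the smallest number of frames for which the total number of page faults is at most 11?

f=1: 14 faults
f=2: 9 faults
f=3: 6 faults
f=4: 6 faults
f=5: 6 faults
f=6: 6 faults
Smallest f with faults ≤ 11 is 2.

2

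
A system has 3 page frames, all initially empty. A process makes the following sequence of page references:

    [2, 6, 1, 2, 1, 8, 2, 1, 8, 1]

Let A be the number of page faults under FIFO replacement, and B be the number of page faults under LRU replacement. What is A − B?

Under FIFO: F F F . . F F . . . → 5 faults.
Under LRU: F F F . . F . . . . → 4 faults.
A − B = 5 − 4 = 1.

1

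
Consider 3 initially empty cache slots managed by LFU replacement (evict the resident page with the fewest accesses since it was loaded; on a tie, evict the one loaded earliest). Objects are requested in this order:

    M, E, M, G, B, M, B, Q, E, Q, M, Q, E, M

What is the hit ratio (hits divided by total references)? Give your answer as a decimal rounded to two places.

0.43

M -> fault, frames [M]
E -> fault, frames [M, E]
M -> hit
G -> fault, frames [M, E, G]
B -> fault, evict E, frames [M, G, B]
M -> hit
B -> hit
Q -> fault, evict G, frames [M, B, Q]
E -> fault, evict Q, frames [M, B, E]
Q -> fault, evict E, frames [M, B, Q]
M -> hit
Q -> hit
E -> fault, evict B, frames [M, Q, E]
M -> hit
Hits: 6 of 14 references → 6/14 = 0.4286.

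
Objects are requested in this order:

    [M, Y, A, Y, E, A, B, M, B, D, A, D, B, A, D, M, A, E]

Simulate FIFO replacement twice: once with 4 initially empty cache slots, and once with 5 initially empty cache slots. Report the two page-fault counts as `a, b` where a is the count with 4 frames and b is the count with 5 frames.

4 frames: F F F . F . F F . F F . . . . . . F → 9 faults.
5 frames: F F F . F . F . . F . . . . . F . . → 7 faults.
7 < 9: adding a frame reduced faults, as is typical.

9, 7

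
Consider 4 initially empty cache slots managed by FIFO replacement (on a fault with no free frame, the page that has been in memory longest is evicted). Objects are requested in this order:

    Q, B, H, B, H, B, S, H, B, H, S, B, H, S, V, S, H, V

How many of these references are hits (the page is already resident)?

Q -> miss, frames {Q}
B -> miss, frames {Q,B}
H -> miss, frames {Q,B,H}
B -> hit
H -> hit
B -> hit
S -> miss, frames {Q,B,H,S}
H -> hit
B -> hit
H -> hit
S -> hit
B -> hit
H -> hit
S -> hit
V -> miss, evict Q, frames {B,H,S,V}
S -> hit
H -> hit
V -> hit
Hits: 13.

13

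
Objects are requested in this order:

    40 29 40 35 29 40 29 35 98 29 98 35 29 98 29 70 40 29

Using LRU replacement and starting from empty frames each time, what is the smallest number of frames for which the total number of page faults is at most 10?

f=1: 18 faults
f=2: 14 faults
f=3: 6 faults
f=4: 6 faults
f=5: 5 faults
Smallest f with faults ≤ 10 is 3.

3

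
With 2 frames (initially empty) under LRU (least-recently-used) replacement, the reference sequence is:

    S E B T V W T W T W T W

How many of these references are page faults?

7

S: miss, frames [S]
E: miss, frames [S, E]
B: miss, evict S, frames [E, B]
T: miss, evict E, frames [B, T]
V: miss, evict B, frames [T, V]
W: miss, evict T, frames [V, W]
T: miss, evict V, frames [W, T]
W: hit
T: hit
W: hit
T: hit
W: hit
Page faults: 7.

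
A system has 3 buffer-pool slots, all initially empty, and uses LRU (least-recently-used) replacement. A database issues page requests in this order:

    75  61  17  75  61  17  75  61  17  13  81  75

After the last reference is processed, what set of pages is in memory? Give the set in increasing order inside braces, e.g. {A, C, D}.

75: fault, frames {75}
61: fault, frames {75,61}
17: fault, frames {75,61,17}
75: hit
61: hit
17: hit
75: hit
61: hit
17: hit
13: fault, evict 75, frames {61,17,13}
81: fault, evict 61, frames {17,13,81}
75: fault, evict 17, frames {13,81,75}

{13, 75, 81}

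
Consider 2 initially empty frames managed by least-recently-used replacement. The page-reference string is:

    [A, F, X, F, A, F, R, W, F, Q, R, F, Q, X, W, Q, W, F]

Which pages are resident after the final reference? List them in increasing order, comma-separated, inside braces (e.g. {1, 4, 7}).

{F, W}

A -> miss, frames [A]
F -> miss, frames [A, F]
X -> miss, evict A, frames [F, X]
F -> hit
A -> miss, evict X, frames [F, A]
F -> hit
R -> miss, evict A, frames [F, R]
W -> miss, evict F, frames [R, W]
F -> miss, evict R, frames [W, F]
Q -> miss, evict W, frames [F, Q]
R -> miss, evict F, frames [Q, R]
F -> miss, evict Q, frames [R, F]
Q -> miss, evict R, frames [F, Q]
X -> miss, evict F, frames [Q, X]
W -> miss, evict Q, frames [X, W]
Q -> miss, evict X, frames [W, Q]
W -> hit
F -> miss, evict Q, frames [W, F]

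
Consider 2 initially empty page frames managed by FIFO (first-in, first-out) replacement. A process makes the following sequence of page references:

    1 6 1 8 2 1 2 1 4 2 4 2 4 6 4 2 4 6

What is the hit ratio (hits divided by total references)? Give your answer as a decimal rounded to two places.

1: fault, frames (1)
6: fault, frames (1 6)
1: hit
8: fault, evict 1, frames (6 8)
2: fault, evict 6, frames (8 2)
1: fault, evict 8, frames (2 1)
2: hit
1: hit
4: fault, evict 2, frames (1 4)
2: fault, evict 1, frames (4 2)
4: hit
2: hit
4: hit
6: fault, evict 4, frames (2 6)
4: fault, evict 2, frames (6 4)
2: fault, evict 6, frames (4 2)
4: hit
6: fault, evict 4, frames (2 6)
Hits: 7 of 18 references → 7/18 = 0.3889.

0.39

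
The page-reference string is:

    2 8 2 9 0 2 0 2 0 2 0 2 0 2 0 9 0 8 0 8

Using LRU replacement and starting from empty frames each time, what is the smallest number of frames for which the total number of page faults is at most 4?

f=1: 20 faults
f=2: 7 faults
f=3: 5 faults
f=4: 4 faults
Smallest f with faults ≤ 4 is 4.

4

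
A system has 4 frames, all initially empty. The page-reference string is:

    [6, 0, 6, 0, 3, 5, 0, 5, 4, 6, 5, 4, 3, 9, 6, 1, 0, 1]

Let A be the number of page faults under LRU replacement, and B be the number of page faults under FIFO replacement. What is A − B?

Under LRU: F F . . F F . . F F . . F F F F F . → 11 faults.
Under FIFO: F F . . F F . . F F . . . F . F F . → 9 faults.
A − B = 11 − 9 = 2.

2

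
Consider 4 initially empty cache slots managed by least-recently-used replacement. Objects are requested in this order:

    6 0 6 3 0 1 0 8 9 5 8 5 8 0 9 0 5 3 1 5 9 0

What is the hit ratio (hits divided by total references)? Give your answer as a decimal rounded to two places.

0.50

6 → fault, frames {6}
0 → fault, frames {6,0}
6 → hit
3 → fault, frames {0,6,3}
0 → hit
1 → fault, frames {6,3,0,1}
0 → hit
8 → fault, evict 6, frames {3,1,0,8}
9 → fault, evict 3, frames {1,0,8,9}
5 → fault, evict 1, frames {0,8,9,5}
8 → hit
5 → hit
8 → hit
0 → hit
9 → hit
0 → hit
5 → hit
3 → fault, evict 8, frames {9,0,5,3}
1 → fault, evict 9, frames {0,5,3,1}
5 → hit
9 → fault, evict 0, frames {3,1,5,9}
0 → fault, evict 3, frames {1,5,9,0}
Hits: 11 of 22 references → 11/22 = 0.5000.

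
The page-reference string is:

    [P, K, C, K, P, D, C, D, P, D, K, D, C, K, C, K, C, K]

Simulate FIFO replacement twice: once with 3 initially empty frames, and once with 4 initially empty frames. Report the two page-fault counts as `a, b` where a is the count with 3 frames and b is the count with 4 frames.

3 frames: F F F . . F . . F . F . F . . . . . → 7 faults.
4 frames: F F F . . F . . . . . . . . . . . . → 4 faults.
4 < 7: adding a frame reduced faults, as is typical.

7, 4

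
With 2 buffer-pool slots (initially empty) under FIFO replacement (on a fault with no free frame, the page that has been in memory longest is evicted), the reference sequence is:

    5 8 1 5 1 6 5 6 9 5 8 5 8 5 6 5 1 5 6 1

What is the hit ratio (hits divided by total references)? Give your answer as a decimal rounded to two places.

0.40

5: miss, frames [5]
8: miss, frames [5, 8]
1: miss, evict 5, frames [8, 1]
5: miss, evict 8, frames [1, 5]
1: hit
6: miss, evict 1, frames [5, 6]
5: hit
6: hit
9: miss, evict 5, frames [6, 9]
5: miss, evict 6, frames [9, 5]
8: miss, evict 9, frames [5, 8]
5: hit
8: hit
5: hit
6: miss, evict 5, frames [8, 6]
5: miss, evict 8, frames [6, 5]
1: miss, evict 6, frames [5, 1]
5: hit
6: miss, evict 5, frames [1, 6]
1: hit
Hits: 8 of 20 references → 8/20 = 0.4000.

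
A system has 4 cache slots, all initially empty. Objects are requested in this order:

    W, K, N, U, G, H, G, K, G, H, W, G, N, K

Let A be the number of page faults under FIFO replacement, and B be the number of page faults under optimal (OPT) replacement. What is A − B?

Under FIFO: F F F F F F . F . . F . F . → 9 faults.
Under OPT: F F F F F F . . . . . . F . → 7 faults.
A − B = 9 − 7 = 2.

2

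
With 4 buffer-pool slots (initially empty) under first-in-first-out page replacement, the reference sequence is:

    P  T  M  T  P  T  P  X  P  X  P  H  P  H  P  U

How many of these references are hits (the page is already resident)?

9

P → fault, frames {P}
T → fault, frames {P,T}
M → fault, frames {P,T,M}
T → hit
P → hit
T → hit
P → hit
X → fault, frames {P,T,M,X}
P → hit
X → hit
P → hit
H → fault, evict P, frames {T,M,X,H}
P → fault, evict T, frames {M,X,H,P}
H → hit
P → hit
U → fault, evict M, frames {X,H,P,U}
Hits: 9.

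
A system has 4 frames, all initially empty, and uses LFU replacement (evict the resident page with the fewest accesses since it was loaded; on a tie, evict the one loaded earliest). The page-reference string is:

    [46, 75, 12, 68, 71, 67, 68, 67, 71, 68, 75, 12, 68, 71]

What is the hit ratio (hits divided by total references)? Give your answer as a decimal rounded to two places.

0.43

46: fault, frames (46)
75: fault, frames (46 75)
12: fault, frames (46 75 12)
68: fault, frames (46 75 12 68)
71: fault, evict 46, frames (75 12 68 71)
67: fault, evict 75, frames (12 68 71 67)
68: hit
67: hit
71: hit
68: hit
75: fault, evict 12, frames (68 71 67 75)
12: fault, evict 75, frames (68 71 67 12)
68: hit
71: hit
Hits: 6 of 14 references → 6/14 = 0.4286.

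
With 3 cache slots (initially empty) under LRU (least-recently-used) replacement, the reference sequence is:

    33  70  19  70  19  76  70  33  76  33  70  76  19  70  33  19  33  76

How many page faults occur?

33 -> fault, frames (33)
70 -> fault, frames (33 70)
19 -> fault, frames (33 70 19)
70 -> hit
19 -> hit
76 -> fault, evict 33, frames (70 19 76)
70 -> hit
33 -> fault, evict 19, frames (76 70 33)
76 -> hit
33 -> hit
70 -> hit
76 -> hit
19 -> fault, evict 33, frames (70 76 19)
70 -> hit
33 -> fault, evict 76, frames (19 70 33)
19 -> hit
33 -> hit
76 -> fault, evict 70, frames (19 33 76)
Page faults: 8.

8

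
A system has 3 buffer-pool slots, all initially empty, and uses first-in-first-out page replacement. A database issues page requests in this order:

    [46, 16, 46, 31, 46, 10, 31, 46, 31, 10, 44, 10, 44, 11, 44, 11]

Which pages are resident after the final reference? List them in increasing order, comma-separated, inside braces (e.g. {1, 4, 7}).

46 -> miss, frames {46}
16 -> miss, frames {46,16}
46 -> hit
31 -> miss, frames {46,16,31}
46 -> hit
10 -> miss, evict 46, frames {16,31,10}
31 -> hit
46 -> miss, evict 16, frames {31,10,46}
31 -> hit
10 -> hit
44 -> miss, evict 31, frames {10,46,44}
10 -> hit
44 -> hit
11 -> miss, evict 10, frames {46,44,11}
44 -> hit
11 -> hit

{11, 44, 46}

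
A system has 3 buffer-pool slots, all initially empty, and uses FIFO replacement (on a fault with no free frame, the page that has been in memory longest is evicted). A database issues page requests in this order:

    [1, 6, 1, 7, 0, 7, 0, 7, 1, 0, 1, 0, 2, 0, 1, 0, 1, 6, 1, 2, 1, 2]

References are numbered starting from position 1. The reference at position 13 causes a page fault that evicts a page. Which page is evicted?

pos 1: 1 -> miss, frames (1)
pos 2: 6 -> miss, frames (1 6)
pos 3: 1 -> hit
pos 4: 7 -> miss, frames (1 6 7)
pos 5: 0 -> miss, evict 1, frames (6 7 0)
pos 6: 7 -> hit
pos 7: 0 -> hit
pos 8: 7 -> hit
pos 9: 1 -> miss, evict 6, frames (7 0 1)
pos 10: 0 -> hit
pos 11: 1 -> hit
pos 12: 0 -> hit
pos 13: 2 -> miss, evict 7, frames (0 1 2)
At position 13, page 7 is evicted.

7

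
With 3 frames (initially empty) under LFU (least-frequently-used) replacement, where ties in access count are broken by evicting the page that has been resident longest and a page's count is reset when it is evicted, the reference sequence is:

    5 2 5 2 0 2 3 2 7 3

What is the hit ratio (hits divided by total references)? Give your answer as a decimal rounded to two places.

0.40

5 → miss, frames {5}
2 → miss, frames {5,2}
5 → hit
2 → hit
0 → miss, frames {5,2,0}
2 → hit
3 → miss, evict 0, frames {5,2,3}
2 → hit
7 → miss, evict 3, frames {5,2,7}
3 → miss, evict 7, frames {5,2,3}
Hits: 4 of 10 references → 4/10 = 0.4000.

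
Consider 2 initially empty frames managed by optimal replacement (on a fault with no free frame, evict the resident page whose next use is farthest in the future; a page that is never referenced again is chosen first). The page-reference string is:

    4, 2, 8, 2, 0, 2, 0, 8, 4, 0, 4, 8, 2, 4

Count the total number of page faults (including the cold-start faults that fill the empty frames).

8

4 → miss, frames {4}
2 → miss, frames {4,2}
8 → miss, evict 4, frames {2,8}
2 → hit
0 → miss, evict 8, frames {2,0}
2 → hit
0 → hit
8 → miss, evict 2, frames {0,8}
4 → miss, evict 8, frames {0,4}
0 → hit
4 → hit
8 → miss, evict 0, frames {4,8}
2 → miss, evict 8, frames {4,2}
4 → hit
Page faults: 8.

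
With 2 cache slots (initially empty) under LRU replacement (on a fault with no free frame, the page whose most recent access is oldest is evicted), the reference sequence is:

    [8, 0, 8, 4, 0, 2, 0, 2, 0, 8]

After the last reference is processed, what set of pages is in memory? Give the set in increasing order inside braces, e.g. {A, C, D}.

8: fault, frames (8)
0: fault, frames (8 0)
8: hit
4: fault, evict 0, frames (8 4)
0: fault, evict 8, frames (4 0)
2: fault, evict 4, frames (0 2)
0: hit
2: hit
0: hit
8: fault, evict 2, frames (0 8)

{0, 8}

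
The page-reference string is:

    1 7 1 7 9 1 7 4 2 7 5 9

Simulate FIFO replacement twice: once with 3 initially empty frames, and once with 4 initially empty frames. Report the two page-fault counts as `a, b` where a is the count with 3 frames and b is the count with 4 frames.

3 frames: F F . . F . . F F F F F → 8 faults.
4 frames: F F . . F . . F F . F . → 6 faults.
6 < 8: adding a frame reduced faults, as is typical.

8, 6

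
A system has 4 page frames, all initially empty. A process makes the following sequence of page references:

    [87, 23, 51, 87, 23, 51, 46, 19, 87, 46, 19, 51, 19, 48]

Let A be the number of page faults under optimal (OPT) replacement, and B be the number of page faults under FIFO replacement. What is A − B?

-1

Under OPT: F F F . . . F F . . . . . F → 6 faults.
Under FIFO: F F F . . . F F F . . . . F → 7 faults.
A − B = 6 − 7 = -1.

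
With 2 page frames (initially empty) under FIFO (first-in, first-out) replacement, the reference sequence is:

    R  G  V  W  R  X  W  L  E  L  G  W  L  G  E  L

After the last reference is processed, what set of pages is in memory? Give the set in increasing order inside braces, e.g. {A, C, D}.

R: fault, frames (R)
G: fault, frames (R G)
V: fault, evict R, frames (G V)
W: fault, evict G, frames (V W)
R: fault, evict V, frames (W R)
X: fault, evict W, frames (R X)
W: fault, evict R, frames (X W)
L: fault, evict X, frames (W L)
E: fault, evict W, frames (L E)
L: hit
G: fault, evict L, frames (E G)
W: fault, evict E, frames (G W)
L: fault, evict G, frames (W L)
G: fault, evict W, frames (L G)
E: fault, evict L, frames (G E)
L: fault, evict G, frames (E L)

{E, L}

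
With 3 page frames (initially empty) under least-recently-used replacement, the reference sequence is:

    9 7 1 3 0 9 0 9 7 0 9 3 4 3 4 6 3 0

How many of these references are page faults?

9: fault, frames (9)
7: fault, frames (9 7)
1: fault, frames (9 7 1)
3: fault, evict 9, frames (7 1 3)
0: fault, evict 7, frames (1 3 0)
9: fault, evict 1, frames (3 0 9)
0: hit
9: hit
7: fault, evict 3, frames (0 9 7)
0: hit
9: hit
3: fault, evict 7, frames (0 9 3)
4: fault, evict 0, frames (9 3 4)
3: hit
4: hit
6: fault, evict 9, frames (3 4 6)
3: hit
0: fault, evict 4, frames (6 3 0)
Page faults: 11.

11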